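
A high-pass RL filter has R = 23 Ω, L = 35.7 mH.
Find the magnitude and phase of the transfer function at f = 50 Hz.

Step 1 — Angular frequency: ω = 2π·50 = 314.2 rad/s.
Step 2 — Transfer function: H(jω) = jωL/(R + jωL).
Step 3 — Numerator jωL = j·11.22; denominator R + jωL = 23 + j11.22.
Step 4 — H = 0.1921 + j0.394.
Step 5 — Magnitude: |H| = 0.4383 (-7.2 dB); phase: φ = 64.0°.

|H| = 0.4383 (-7.2 dB), φ = 64.0°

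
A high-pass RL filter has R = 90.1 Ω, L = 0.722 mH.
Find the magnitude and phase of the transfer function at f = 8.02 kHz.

Step 1 — Angular frequency: ω = 2π·8020 = 5.039e+04 rad/s.
Step 2 — Transfer function: H(jω) = jωL/(R + jωL).
Step 3 — Numerator jωL = j·36.38; denominator R + jωL = 90.1 + j36.38.
Step 4 — H = 0.1402 + j0.3472.
Step 5 — Magnitude: |H| = 0.3744 (-8.5 dB); phase: φ = 68.0°.

|H| = 0.3744 (-8.5 dB), φ = 68.0°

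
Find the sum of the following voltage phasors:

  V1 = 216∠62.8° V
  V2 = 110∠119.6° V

Step 1 — Convert each phasor to rectangular form:
  V1 = 216·(cos(62.8°) + j·sin(62.8°)) = 98.73 + j192.1 V
  V2 = 110·(cos(119.6°) + j·sin(119.6°)) = -54.33 + j95.64 V
Step 2 — Sum components: V_total = 44.4 + j287.8 V.
Step 3 — Convert to polar: |V_total| = 291.2 V, ∠V_total = 81.2°.

V_total = 291.2∠81.2° V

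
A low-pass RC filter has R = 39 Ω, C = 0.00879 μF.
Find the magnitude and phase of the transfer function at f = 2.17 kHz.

Step 1 — Angular frequency: ω = 2π·2170 = 1.363e+04 rad/s.
Step 2 — Transfer function: H(jω) = 1/(1 + jωRC).
Step 3 — Denominator: 1 + jωRC = 1 + j·1.363e+04·39·8.79e-09 = 1 + j0.004674.
Step 4 — H = 1 - j0.004674.
Step 5 — Magnitude: |H| = 1 (-0.0 dB); phase: φ = -0.3°.

|H| = 1 (-0.0 dB), φ = -0.3°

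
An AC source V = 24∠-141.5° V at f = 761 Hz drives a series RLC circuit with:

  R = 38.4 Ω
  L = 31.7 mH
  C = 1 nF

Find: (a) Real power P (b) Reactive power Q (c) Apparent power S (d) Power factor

Step 1 — Angular frequency: ω = 2π·f = 2π·761 = 4782 rad/s.
Step 2 — Component impedances:
  R: Z = R = 38.4 Ω
  L: Z = jωL = j·4782·0.0317 = 0 + j151.6 Ω
  C: Z = 1/(jωC) = -j/(ω·C) = 0 - j2.091e+05 Ω
Step 3 — Series combination: Z_total = R + L + C = 38.4 - j2.09e+05 Ω = 2.09e+05∠-90.0° Ω.
Step 4 — Source phasor: V = 24∠-141.5° V = -18.78 - j14.94 V.
Step 5 — Current: I = V / Z = 7.147e-05 - j8.989e-05 A = 0.0001148∠-51.5° A.
Step 6 — Complex power: S = V·I* = 5.064e-07 - j0.002756 VA.
Step 7 — Real power: P = Re(S) = 5.064e-07 W.
Step 8 — Reactive power: Q = Im(S) = -0.002756 VAR.
Step 9 — Apparent power: |S| = 0.002756 VA.
Step 10 — Power factor: PF = P/|S| = 0.0001837 (leading).

(a) P = 5.064e-07 W  (b) Q = -0.002756 VAR  (c) S = 0.002756 VA  (d) PF = 0.0001837 (leading)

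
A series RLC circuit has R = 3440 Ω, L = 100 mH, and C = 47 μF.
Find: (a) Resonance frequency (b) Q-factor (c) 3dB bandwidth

Step 1 — Resonance condition Im(Z)=0 gives ω₀ = 1/√(LC).
Step 2 — ω₀ = 1/√(0.1·4.7e-05) = 461.3 rad/s.
Step 3 — f₀ = ω₀/(2π) = 73.41 Hz.
Step 4 — Series Q: Q = ω₀L/R = 461.3·0.1/3440 = 0.01341.
Step 5 — 3dB bandwidth: Δω = ω₀/Q = 3.44e+04 rad/s; BW = Δω/(2π) = 5475 Hz.

(a) f₀ = 73.41 Hz  (b) Q = 0.01341  (c) BW = 5475 Hz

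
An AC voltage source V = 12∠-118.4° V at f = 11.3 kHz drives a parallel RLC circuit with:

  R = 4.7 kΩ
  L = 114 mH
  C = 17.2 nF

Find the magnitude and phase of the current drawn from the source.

Step 1 — Angular frequency: ω = 2π·f = 2π·1.13e+04 = 7.1e+04 rad/s.
Step 2 — Component impedances:
  R: Z = R = 4700 Ω
  L: Z = jωL = j·7.1e+04·0.114 = 0 + j8094 Ω
  C: Z = 1/(jωC) = -j/(ω·C) = 0 - j818.9 Ω
Step 3 — Parallel combination: 1/Z_total = 1/R + 1/L + 1/C; Z_total = 170.2 - j878 Ω = 894.4∠-79.0° Ω.
Step 4 — Source phasor: V = 12∠-118.4° V = -5.707 - j10.56 V.
Step 5 — Ohm's law: I = V / Z_total = (-5.707 - j10.56) / (170.2 - j878) = 0.01037 - j0.008511 A.
Step 6 — Convert to polar: |I| = 0.01342 A, ∠I = -39.4°.

I = 0.01342∠-39.4° A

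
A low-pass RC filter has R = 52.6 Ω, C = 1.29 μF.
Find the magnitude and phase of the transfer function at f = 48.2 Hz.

Step 1 — Angular frequency: ω = 2π·48.2 = 302.8 rad/s.
Step 2 — Transfer function: H(jω) = 1/(1 + jωRC).
Step 3 — Denominator: 1 + jωRC = 1 + j·302.8·52.6·1.29e-06 = 1 + j0.02055.
Step 4 — H = 0.9996 - j0.02054.
Step 5 — Magnitude: |H| = 0.9998 (-0.0 dB); phase: φ = -1.2°.

|H| = 0.9998 (-0.0 dB), φ = -1.2°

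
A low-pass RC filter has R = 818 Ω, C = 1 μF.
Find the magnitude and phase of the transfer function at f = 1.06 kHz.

Step 1 — Angular frequency: ω = 2π·1060 = 6660 rad/s.
Step 2 — Transfer function: H(jω) = 1/(1 + jωRC).
Step 3 — Denominator: 1 + jωRC = 1 + j·6660·818·1e-06 = 1 + j5.448.
Step 4 — H = 0.03259 - j0.1776.
Step 5 — Magnitude: |H| = 0.1805 (-14.9 dB); phase: φ = -79.6°.

|H| = 0.1805 (-14.9 dB), φ = -79.6°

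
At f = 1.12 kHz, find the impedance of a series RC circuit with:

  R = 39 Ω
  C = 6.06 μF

Step 1 — Angular frequency: ω = 2π·f = 2π·1120 = 7037 rad/s.
Step 2 — Component impedances:
  R: Z = R = 39 Ω
  C: Z = 1/(jωC) = -j/(ω·C) = 0 - j23.45 Ω
Step 3 — Series combination: Z_total = R + C = 39 - j23.45 Ω = 45.51∠-31.0° Ω.

Z = 39 - j23.45 Ω = 45.51∠-31.0° Ω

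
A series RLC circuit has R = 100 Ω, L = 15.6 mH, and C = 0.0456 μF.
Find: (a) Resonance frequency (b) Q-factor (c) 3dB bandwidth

Step 1 — Resonance condition Im(Z)=0 gives ω₀ = 1/√(LC).
Step 2 — ω₀ = 1/√(0.0156·4.56e-08) = 3.749e+04 rad/s.
Step 3 — f₀ = ω₀/(2π) = 5967 Hz.
Step 4 — Series Q: Q = ω₀L/R = 3.749e+04·0.0156/100 = 5.849.
Step 5 — 3dB bandwidth: Δω = ω₀/Q = 6410 rad/s; BW = Δω/(2π) = 1020 Hz.

(a) f₀ = 5967 Hz  (b) Q = 5.849  (c) BW = 1020 Hz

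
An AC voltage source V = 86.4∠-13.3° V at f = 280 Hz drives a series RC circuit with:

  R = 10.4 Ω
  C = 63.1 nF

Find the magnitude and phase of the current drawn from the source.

Step 1 — Angular frequency: ω = 2π·f = 2π·280 = 1759 rad/s.
Step 2 — Component impedances:
  R: Z = R = 10.4 Ω
  C: Z = 1/(jωC) = -j/(ω·C) = 0 - j9008 Ω
Step 3 — Series combination: Z_total = R + C = 10.4 - j9008 Ω = 9008∠-89.9° Ω.
Step 4 — Source phasor: V = 86.4∠-13.3° V = 84.08 - j19.88 V.
Step 5 — Ohm's law: I = V / Z_total = (84.08 - j19.88) / (10.4 - j9008) = 0.002217 + j0.009332 A.
Step 6 — Convert to polar: |I| = 0.009591 A, ∠I = 76.6°.

I = 0.009591∠76.6° A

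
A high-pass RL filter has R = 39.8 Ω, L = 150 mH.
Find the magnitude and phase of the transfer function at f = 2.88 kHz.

Step 1 — Angular frequency: ω = 2π·2880 = 1.81e+04 rad/s.
Step 2 — Transfer function: H(jω) = jωL/(R + jωL).
Step 3 — Numerator jωL = j·2714; denominator R + jωL = 39.8 + j2714.
Step 4 — H = 0.9998 + j0.01466.
Step 5 — Magnitude: |H| = 0.9999 (-0.0 dB); phase: φ = 0.8°.

|H| = 0.9999 (-0.0 dB), φ = 0.8°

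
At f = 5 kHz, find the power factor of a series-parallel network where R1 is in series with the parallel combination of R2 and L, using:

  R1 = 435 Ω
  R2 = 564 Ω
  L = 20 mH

Step 1 — Angular frequency: ω = 2π·f = 2π·5000 = 3.142e+04 rad/s.
Step 2 — Component impedances:
  R1: Z = R = 435 Ω
  R2: Z = R = 564 Ω
  L: Z = jωL = j·3.142e+04·0.02 = 0 + j628.3 Ω
Step 3 — Parallel branch: R2 || L = 1/(1/R2 + 1/L) = 312.3 + j280.4 Ω.
Step 4 — Series with R1: Z_total = R1 + (R2 || L) = 747.3 + j280.4 Ω = 798.2∠20.6° Ω.
Step 5 — Power factor: PF = cos(φ) = Re(Z)/|Z| = 747.34/798.19 = 0.9363.
Step 6 — Type: Im(Z) = 280.4 ⇒ lagging (phase φ = 20.6°).

PF = 0.9363 (lagging, φ = 20.6°)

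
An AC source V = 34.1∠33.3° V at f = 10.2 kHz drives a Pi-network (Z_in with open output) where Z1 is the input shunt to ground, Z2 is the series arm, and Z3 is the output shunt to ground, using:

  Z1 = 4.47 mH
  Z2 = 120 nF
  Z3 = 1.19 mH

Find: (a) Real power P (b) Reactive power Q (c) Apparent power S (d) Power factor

Step 1 — Angular frequency: ω = 2π·f = 2π·1.02e+04 = 6.409e+04 rad/s.
Step 2 — Component impedances:
  Z1: Z = jωL = j·6.409e+04·0.00447 = 0 + j286.5 Ω
  Z2: Z = 1/(jωC) = -j/(ω·C) = 0 - j130 Ω
  Z3: Z = jωL = j·6.409e+04·0.00119 = 0 + j76.27 Ω
Step 3 — With open output, the series arm Z2 and the output shunt Z3 appear in series to ground: Z2 + Z3 = 0 - j53.76 Ω.
Step 4 — Parallel with input shunt Z1: Z_in = Z1 || (Z2 + Z3) = 0 - j66.18 Ω = 66.18∠-90.0° Ω.
Step 5 — Source phasor: V = 34.1∠33.3° V = 28.5 + j18.72 V.
Step 6 — Current: I = V / Z = -0.2829 + j0.4306 A = 0.5152∠123.3° A.
Step 7 — Complex power: S = V·I* = 0 - j17.57 VA.
Step 8 — Real power: P = Re(S) = 0 W.
Step 9 — Reactive power: Q = Im(S) = -17.57 VAR.
Step 10 — Apparent power: |S| = 17.57 VA.
Step 11 — Power factor: PF = P/|S| = 0 (leading).

(a) P = 0 W  (b) Q = -17.57 VAR  (c) S = 17.57 VA  (d) PF = 0 (leading)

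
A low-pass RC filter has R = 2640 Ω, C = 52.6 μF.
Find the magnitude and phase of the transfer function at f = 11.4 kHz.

Step 1 — Angular frequency: ω = 2π·1.14e+04 = 7.163e+04 rad/s.
Step 2 — Transfer function: H(jω) = 1/(1 + jωRC).
Step 3 — Denominator: 1 + jωRC = 1 + j·7.163e+04·2640·5.26e-05 = 1 + j9947.
Step 4 — H = 1.011e-08 - j0.0001005.
Step 5 — Magnitude: |H| = 0.0001005 (-80.0 dB); phase: φ = -90.0°.

|H| = 0.0001005 (-80.0 dB), φ = -90.0°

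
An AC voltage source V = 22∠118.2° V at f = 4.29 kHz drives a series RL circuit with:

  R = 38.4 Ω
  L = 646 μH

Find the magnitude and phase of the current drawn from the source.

Step 1 — Angular frequency: ω = 2π·f = 2π·4290 = 2.695e+04 rad/s.
Step 2 — Component impedances:
  R: Z = R = 38.4 Ω
  L: Z = jωL = j·2.695e+04·0.000646 = 0 + j17.41 Ω
Step 3 — Series combination: Z_total = R + L = 38.4 + j17.41 Ω = 42.16∠24.4° Ω.
Step 4 — Source phasor: V = 22∠118.2° V = -10.4 + j19.39 V.
Step 5 — Ohm's law: I = V / Z_total = (-10.4 + j19.39) / (38.4 + j17.41) = -0.03465 + j0.5206 A.
Step 6 — Convert to polar: |I| = 0.5218 A, ∠I = 93.8°.

I = 0.5218∠93.8° A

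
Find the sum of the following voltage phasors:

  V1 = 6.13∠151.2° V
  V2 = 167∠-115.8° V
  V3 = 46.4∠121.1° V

Step 1 — Convert each phasor to rectangular form:
  V1 = 6.13·(cos(151.2°) + j·sin(151.2°)) = -5.372 + j2.953 V
  V2 = 167·(cos(-115.8°) + j·sin(-115.8°)) = -72.68 - j150.4 V
  V3 = 46.4·(cos(121.1°) + j·sin(121.1°)) = -23.97 + j39.73 V
Step 2 — Sum components: V_total = -102 - j107.7 V.
Step 3 — Convert to polar: |V_total| = 148.3 V, ∠V_total = -133.5°.

V_total = 148.3∠-133.5° V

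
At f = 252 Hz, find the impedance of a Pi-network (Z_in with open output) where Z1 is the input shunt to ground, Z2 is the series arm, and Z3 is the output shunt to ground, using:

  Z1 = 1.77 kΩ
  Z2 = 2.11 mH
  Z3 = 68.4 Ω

Step 1 — Angular frequency: ω = 2π·f = 2π·252 = 1583 rad/s.
Step 2 — Component impedances:
  Z1: Z = R = 1770 Ω
  Z2: Z = jωL = j·1583·0.00211 = 0 + j3.341 Ω
  Z3: Z = R = 68.4 Ω
Step 3 — With open output, the series arm Z2 and the output shunt Z3 appear in series to ground: Z2 + Z3 = 68.4 + j3.341 Ω.
Step 4 — Parallel with input shunt Z1: Z_in = Z1 || (Z2 + Z3) = 65.86 + j3.097 Ω = 65.93∠2.7° Ω.

Z = 65.86 + j3.097 Ω = 65.93∠2.7° Ω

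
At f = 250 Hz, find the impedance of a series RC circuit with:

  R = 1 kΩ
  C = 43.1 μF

Step 1 — Angular frequency: ω = 2π·f = 2π·250 = 1571 rad/s.
Step 2 — Component impedances:
  R: Z = R = 1000 Ω
  C: Z = 1/(jωC) = -j/(ω·C) = 0 - j14.77 Ω
Step 3 — Series combination: Z_total = R + C = 1000 - j14.77 Ω = 1000∠-0.8° Ω.

Z = 1000 - j14.77 Ω = 1000∠-0.8° Ω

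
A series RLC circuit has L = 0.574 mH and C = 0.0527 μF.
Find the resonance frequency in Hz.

Step 1 — Resonance condition Im(Z)=0 gives ω₀ = 1/√(LC).
Step 2 — ω₀ = 1/√(0.000574·5.27e-08) = 1.818e+05 rad/s.
Step 3 — f₀ = ω₀/(2π) = 2.894e+04 Hz.

f₀ = 2.894e+04 Hz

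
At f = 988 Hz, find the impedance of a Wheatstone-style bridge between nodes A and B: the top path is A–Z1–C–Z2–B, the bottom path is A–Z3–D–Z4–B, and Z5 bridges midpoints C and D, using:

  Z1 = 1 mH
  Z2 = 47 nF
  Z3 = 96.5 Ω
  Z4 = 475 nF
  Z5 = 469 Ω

Step 1 — Angular frequency: ω = 2π·f = 2π·988 = 6208 rad/s.
Step 2 — Component impedances:
  Z1: Z = jωL = j·6208·0.001 = 0 + j6.208 Ω
  Z2: Z = 1/(jωC) = -j/(ω·C) = 0 - j3427 Ω
  Z3: Z = R = 96.5 Ω
  Z4: Z = 1/(jωC) = -j/(ω·C) = 0 - j339.1 Ω
  Z5: Z = R = 469 Ω
Step 3 — Bridge requires nodal analysis (the Z5 bridge couples midpoints C and D, so the two paths cannot be reduced to a simple series/parallel combination). Setting node B to ground and injecting 1 A at node A, the 3-node admittance system at A, C, D solves to V_A = Z_AB = 66.19 - j309.6 Ω = 316.6∠-77.9° Ω.

Z = 66.19 - j309.6 Ω = 316.6∠-77.9° Ω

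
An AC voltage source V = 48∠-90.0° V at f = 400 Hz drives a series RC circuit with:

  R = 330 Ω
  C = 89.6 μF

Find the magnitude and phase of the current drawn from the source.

Step 1 — Angular frequency: ω = 2π·f = 2π·400 = 2513 rad/s.
Step 2 — Component impedances:
  R: Z = R = 330 Ω
  C: Z = 1/(jωC) = -j/(ω·C) = 0 - j4.441 Ω
Step 3 — Series combination: Z_total = R + C = 330 - j4.441 Ω = 330∠-0.8° Ω.
Step 4 — Source phasor: V = 48∠-90.0° V = 0 - j48 V.
Step 5 — Ohm's law: I = V / Z_total = (0 - j48) / (330 - j4.441) = 0.001957 - j0.1454 A.
Step 6 — Convert to polar: |I| = 0.1454 A, ∠I = -89.2°.

I = 0.1454∠-89.2° A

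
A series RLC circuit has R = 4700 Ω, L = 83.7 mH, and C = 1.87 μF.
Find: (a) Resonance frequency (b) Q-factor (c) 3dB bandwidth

Step 1 — Resonance: ω₀ = 1/√(LC) = 1/√(0.0837·1.87e-06) = 2528 rad/s.
Step 2 — f₀ = ω₀/(2π) = 402.3 Hz.
Step 3 — Series Q: Q = ω₀L/R = 2528·0.0837/4700 = 0.04501.
Step 4 — Bandwidth: Δω = ω₀/Q = 5.615e+04 rad/s; BW = Δω/(2π) = 8937 Hz.

(a) f₀ = 402.3 Hz  (b) Q = 0.04501  (c) BW = 8937 Hz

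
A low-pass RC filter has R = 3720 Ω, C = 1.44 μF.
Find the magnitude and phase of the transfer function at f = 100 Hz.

Step 1 — Angular frequency: ω = 2π·100 = 628.3 rad/s.
Step 2 — Transfer function: H(jω) = 1/(1 + jωRC).
Step 3 — Denominator: 1 + jωRC = 1 + j·628.3·3720·1.44e-06 = 1 + j3.366.
Step 4 — H = 0.08111 - j0.273.
Step 5 — Magnitude: |H| = 0.2848 (-10.9 dB); phase: φ = -73.5°.

|H| = 0.2848 (-10.9 dB), φ = -73.5°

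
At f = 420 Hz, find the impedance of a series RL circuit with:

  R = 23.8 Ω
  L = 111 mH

Step 1 — Angular frequency: ω = 2π·f = 2π·420 = 2639 rad/s.
Step 2 — Component impedances:
  R: Z = R = 23.8 Ω
  L: Z = jωL = j·2639·0.111 = 0 + j292.9 Ω
Step 3 — Series combination: Z_total = R + L = 23.8 + j292.9 Ω = 293.9∠85.4° Ω.

Z = 23.8 + j292.9 Ω = 293.9∠85.4° Ω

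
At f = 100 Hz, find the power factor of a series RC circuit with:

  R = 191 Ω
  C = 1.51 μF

Step 1 — Angular frequency: ω = 2π·f = 2π·100 = 628.3 rad/s.
Step 2 — Component impedances:
  R: Z = R = 191 Ω
  C: Z = 1/(jωC) = -j/(ω·C) = 0 - j1054 Ω
Step 3 — Series combination: Z_total = R + C = 191 - j1054 Ω = 1071∠-79.7° Ω.
Step 4 — Power factor: PF = cos(φ) = Re(Z)/|Z| = 191/1071 = 0.1783.
Step 5 — Type: Im(Z) = -1054 ⇒ leading (phase φ = -79.7°).

PF = 0.1783 (leading, φ = -79.7°)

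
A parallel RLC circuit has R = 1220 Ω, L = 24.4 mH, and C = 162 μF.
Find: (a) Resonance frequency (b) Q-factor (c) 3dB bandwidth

Step 1 — Resonance: ω₀ = 1/√(LC) = 1/√(0.0244·0.000162) = 503 rad/s.
Step 2 — f₀ = ω₀/(2π) = 80.05 Hz.
Step 3 — Parallel Q: Q = R/(ω₀L) = 1220/(503·0.0244) = 99.41.
Step 4 — Bandwidth: Δω = ω₀/Q = 5.06 rad/s; BW = Δω/(2π) = 0.8053 Hz.

(a) f₀ = 80.05 Hz  (b) Q = 99.41  (c) BW = 0.8053 Hz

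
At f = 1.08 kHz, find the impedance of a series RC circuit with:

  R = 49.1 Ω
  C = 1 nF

Step 1 — Angular frequency: ω = 2π·f = 2π·1080 = 6786 rad/s.
Step 2 — Component impedances:
  R: Z = R = 49.1 Ω
  C: Z = 1/(jωC) = -j/(ω·C) = 0 - j1.474e+05 Ω
Step 3 — Series combination: Z_total = R + C = 49.1 - j1.474e+05 Ω = 1.474e+05∠-90.0° Ω.

Z = 49.1 - j1.474e+05 Ω = 1.474e+05∠-90.0° Ω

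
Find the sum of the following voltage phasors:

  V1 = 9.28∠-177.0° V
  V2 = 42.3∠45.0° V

Step 1 — Convert each phasor to rectangular form:
  V1 = 9.28·(cos(-177.0°) + j·sin(-177.0°)) = -9.267 - j0.4857 V
  V2 = 42.3·(cos(45.0°) + j·sin(45.0°)) = 29.91 + j29.91 V
Step 2 — Sum components: V_total = 20.64 + j29.42 V.
Step 3 — Convert to polar: |V_total| = 35.94 V, ∠V_total = 54.9°.

V_total = 35.94∠54.9° V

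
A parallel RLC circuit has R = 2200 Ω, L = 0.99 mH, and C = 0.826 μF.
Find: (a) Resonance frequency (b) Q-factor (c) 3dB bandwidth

Step 1 — Resonance: ω₀ = 1/√(LC) = 1/√(0.00099·8.26e-07) = 3.497e+04 rad/s.
Step 2 — f₀ = ω₀/(2π) = 5566 Hz.
Step 3 — Parallel Q: Q = R/(ω₀L) = 2200/(3.497e+04·0.00099) = 63.55.
Step 4 — Bandwidth: Δω = ω₀/Q = 550.3 rad/s; BW = Δω/(2π) = 87.58 Hz.

(a) f₀ = 5566 Hz  (b) Q = 63.55  (c) BW = 87.58 Hz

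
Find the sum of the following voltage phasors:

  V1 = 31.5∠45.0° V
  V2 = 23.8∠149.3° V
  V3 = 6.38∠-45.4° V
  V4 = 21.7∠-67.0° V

Step 1 — Convert each phasor to rectangular form:
  V1 = 31.5·(cos(45.0°) + j·sin(45.0°)) = 22.27 + j22.27 V
  V2 = 23.8·(cos(149.3°) + j·sin(149.3°)) = -20.46 + j12.15 V
  V3 = 6.38·(cos(-45.4°) + j·sin(-45.4°)) = 4.48 - j4.543 V
  V4 = 21.7·(cos(-67.0°) + j·sin(-67.0°)) = 8.479 - j19.97 V
Step 2 — Sum components: V_total = 14.77 + j9.907 V.
Step 3 — Convert to polar: |V_total| = 17.78 V, ∠V_total = 33.9°.

V_total = 17.78∠33.9° V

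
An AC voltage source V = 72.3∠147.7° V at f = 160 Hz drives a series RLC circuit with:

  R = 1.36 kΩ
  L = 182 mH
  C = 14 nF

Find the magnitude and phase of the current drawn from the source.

Step 1 — Angular frequency: ω = 2π·f = 2π·160 = 1005 rad/s.
Step 2 — Component impedances:
  R: Z = R = 1360 Ω
  L: Z = jωL = j·1005·0.182 = 0 + j183 Ω
  C: Z = 1/(jωC) = -j/(ω·C) = 0 - j7.105e+04 Ω
Step 3 — Series combination: Z_total = R + L + C = 1360 - j7.087e+04 Ω = 7.088e+04∠-88.9° Ω.
Step 4 — Source phasor: V = 72.3∠147.7° V = -61.11 + j38.63 V.
Step 5 — Ohm's law: I = V / Z_total = (-61.11 + j38.63) / (1360 - j7.087e+04) = -0.0005615 - j0.0008516 A.
Step 6 — Convert to polar: |I| = 0.00102 A, ∠I = -123.4°.

I = 0.00102∠-123.4° A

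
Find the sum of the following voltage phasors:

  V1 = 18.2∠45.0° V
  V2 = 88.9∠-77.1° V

Step 1 — Convert each phasor to rectangular form:
  V1 = 18.2·(cos(45.0°) + j·sin(45.0°)) = 12.87 + j12.87 V
  V2 = 88.9·(cos(-77.1°) + j·sin(-77.1°)) = 19.85 - j86.66 V
Step 2 — Sum components: V_total = 32.72 - j73.79 V.
Step 3 — Convert to polar: |V_total| = 80.71 V, ∠V_total = -66.1°.

V_total = 80.71∠-66.1° V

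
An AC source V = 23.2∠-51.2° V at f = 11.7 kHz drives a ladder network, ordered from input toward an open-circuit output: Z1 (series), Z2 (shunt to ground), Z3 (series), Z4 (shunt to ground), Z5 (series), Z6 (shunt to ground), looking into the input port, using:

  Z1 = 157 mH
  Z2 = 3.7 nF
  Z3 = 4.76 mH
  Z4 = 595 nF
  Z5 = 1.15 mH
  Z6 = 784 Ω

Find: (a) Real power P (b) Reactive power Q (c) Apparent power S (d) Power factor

Step 1 — Angular frequency: ω = 2π·f = 2π·1.17e+04 = 7.351e+04 rad/s.
Step 2 — Component impedances:
  Z1: Z = jωL = j·7.351e+04·0.157 = 0 + j1.154e+04 Ω
  Z2: Z = 1/(jωC) = -j/(ω·C) = 0 - j3676 Ω
  Z3: Z = jωL = j·7.351e+04·0.00476 = 0 + j349.9 Ω
  Z4: Z = 1/(jωC) = -j/(ω·C) = 0 - j22.86 Ω
  Z5: Z = jωL = j·7.351e+04·0.00115 = 0 + j84.54 Ω
  Z6: Z = R = 784 Ω
Step 3 — Ladder network (open output): work backward from the far end, alternating series and parallel combinations. Z_in = 0.7983 + j1.19e+04 Ω = 1.19e+04∠90.0° Ω.
Step 4 — Source phasor: V = 23.2∠-51.2° V = 14.54 - j18.08 V.
Step 5 — Current: I = V / Z = -0.001519 - j0.001222 A = 0.001949∠-141.2° A.
Step 6 — Complex power: S = V·I* = 3.034e-06 + j0.04523 VA.
Step 7 — Real power: P = Re(S) = 3.034e-06 W.
Step 8 — Reactive power: Q = Im(S) = 0.04523 VAR.
Step 9 — Apparent power: |S| = 0.04523 VA.
Step 10 — Power factor: PF = P/|S| = 6.708e-05 (lagging).

(a) P = 3.034e-06 W  (b) Q = 0.04523 VAR  (c) S = 0.04523 VA  (d) PF = 6.708e-05 (lagging)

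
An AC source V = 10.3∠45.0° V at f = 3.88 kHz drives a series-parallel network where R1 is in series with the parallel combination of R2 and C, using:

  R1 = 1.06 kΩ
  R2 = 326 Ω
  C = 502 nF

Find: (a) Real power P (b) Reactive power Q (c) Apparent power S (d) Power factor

Step 1 — Angular frequency: ω = 2π·f = 2π·3880 = 2.438e+04 rad/s.
Step 2 — Component impedances:
  R1: Z = R = 1060 Ω
  R2: Z = R = 326 Ω
  C: Z = 1/(jωC) = -j/(ω·C) = 0 - j81.71 Ω
Step 3 — Parallel branch: R2 || C = 1/(1/R2 + 1/C) = 19.27 - j76.88 Ω.
Step 4 — Series with R1: Z_total = R1 + (R2 || C) = 1079 - j76.88 Ω = 1082∠-4.1° Ω.
Step 5 — Source phasor: V = 10.3∠45.0° V = 7.283 + j7.283 V.
Step 6 — Current: I = V / Z = 0.006236 + j0.007192 A = 0.009519∠49.1° A.
Step 7 — Complex power: S = V·I* = 0.0978 - j0.006967 VA.
Step 8 — Real power: P = Re(S) = 0.0978 W.
Step 9 — Reactive power: Q = Im(S) = -0.006967 VAR.
Step 10 — Apparent power: |S| = 0.09805 VA.
Step 11 — Power factor: PF = P/|S| = 0.9975 (leading).

(a) P = 0.0978 W  (b) Q = -0.006967 VAR  (c) S = 0.09805 VA  (d) PF = 0.9975 (leading)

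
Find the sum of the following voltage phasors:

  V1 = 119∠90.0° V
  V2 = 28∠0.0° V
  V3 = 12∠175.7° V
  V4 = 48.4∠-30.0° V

Step 1 — Convert each phasor to rectangular form:
  V1 = 119·(cos(90.0°) + j·sin(90.0°)) = 0 + j119 V
  V2 = 28·(cos(0.0°) + j·sin(0.0°)) = 28 V
  V3 = 12·(cos(175.7°) + j·sin(175.7°)) = -11.97 + j0.8997 V
  V4 = 48.4·(cos(-30.0°) + j·sin(-30.0°)) = 41.92 - j24.2 V
Step 2 — Sum components: V_total = 57.95 + j95.7 V.
Step 3 — Convert to polar: |V_total| = 111.9 V, ∠V_total = 58.8°.

V_total = 111.9∠58.8° V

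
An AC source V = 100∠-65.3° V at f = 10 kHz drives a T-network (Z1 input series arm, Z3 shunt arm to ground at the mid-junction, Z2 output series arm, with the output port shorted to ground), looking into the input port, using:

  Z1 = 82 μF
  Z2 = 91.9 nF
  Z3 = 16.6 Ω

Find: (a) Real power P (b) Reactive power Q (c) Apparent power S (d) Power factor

Step 1 — Angular frequency: ω = 2π·f = 2π·1e+04 = 6.283e+04 rad/s.
Step 2 — Component impedances:
  Z1: Z = 1/(jωC) = -j/(ω·C) = 0 - j0.1941 Ω
  Z2: Z = 1/(jωC) = -j/(ω·C) = 0 - j173.2 Ω
  Z3: Z = R = 16.6 Ω
Step 3 — With the output port shorted to ground, the output series arm Z2 runs from the junction to ground; the shunt arm Z3 also runs from the junction to ground. They appear in parallel: Z3 || Z2 = 16.45 - j1.577 Ω.
Step 4 — Series with input arm Z1: Z_in = Z1 + (Z3 || Z2) = 16.45 - j1.771 Ω = 16.54∠-6.1° Ω.
Step 5 — Source phasor: V = 100∠-65.3° V = 41.79 - j90.85 V.
Step 6 — Current: I = V / Z = 3.099 - j5.19 A = 6.045∠-59.2° A.
Step 7 — Complex power: S = V·I* = 601 - j64.7 VA.
Step 8 — Real power: P = Re(S) = 601 W.
Step 9 — Reactive power: Q = Im(S) = -64.7 VAR.
Step 10 — Apparent power: |S| = 604.5 VA.
Step 11 — Power factor: PF = P/|S| = 0.9943 (leading).

(a) P = 601 W  (b) Q = -64.7 VAR  (c) S = 604.5 VA  (d) PF = 0.9943 (leading)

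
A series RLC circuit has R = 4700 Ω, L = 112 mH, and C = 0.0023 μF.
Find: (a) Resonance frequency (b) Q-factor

Step 1 — Resonance condition Im(Z)=0 gives ω₀ = 1/√(LC).
Step 2 — ω₀ = 1/√(0.112·2.3e-09) = 6.231e+04 rad/s.
Step 3 — f₀ = ω₀/(2π) = 9916 Hz.
Step 4 — Series Q: Q = ω₀L/R = 6.231e+04·0.112/4700 = 1.485.

(a) f₀ = 9916 Hz  (b) Q = 1.485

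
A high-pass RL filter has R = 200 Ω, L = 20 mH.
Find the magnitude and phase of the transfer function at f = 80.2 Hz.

Step 1 — Angular frequency: ω = 2π·80.2 = 503.9 rad/s.
Step 2 — Transfer function: H(jω) = jωL/(R + jωL).
Step 3 — Numerator jωL = j·10.08; denominator R + jωL = 200 + j10.08.
Step 4 — H = 0.002533 + j0.05026.
Step 5 — Magnitude: |H| = 0.05033 (-26.0 dB); phase: φ = 87.1°.

|H| = 0.05033 (-26.0 dB), φ = 87.1°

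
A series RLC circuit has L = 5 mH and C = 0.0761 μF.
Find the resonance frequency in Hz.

Step 1 — Resonance condition Im(Z)=0 gives ω₀ = 1/√(LC).
Step 2 — ω₀ = 1/√(0.005·7.61e-08) = 5.127e+04 rad/s.
Step 3 — f₀ = ω₀/(2π) = 8159 Hz.

f₀ = 8159 Hz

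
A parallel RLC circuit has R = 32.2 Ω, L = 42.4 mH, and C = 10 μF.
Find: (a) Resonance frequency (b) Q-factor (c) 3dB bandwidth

Step 1 — Resonance: ω₀ = 1/√(LC) = 1/√(0.0424·1e-05) = 1536 rad/s.
Step 2 — f₀ = ω₀/(2π) = 244.4 Hz.
Step 3 — Parallel Q: Q = R/(ω₀L) = 32.2/(1536·0.0424) = 0.4945.
Step 4 — Bandwidth: Δω = ω₀/Q = 3106 rad/s; BW = Δω/(2π) = 494.3 Hz.

(a) f₀ = 244.4 Hz  (b) Q = 0.4945  (c) BW = 494.3 Hz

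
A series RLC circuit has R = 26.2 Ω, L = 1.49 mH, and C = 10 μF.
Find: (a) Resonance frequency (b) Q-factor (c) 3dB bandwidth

Step 1 — Resonance condition Im(Z)=0 gives ω₀ = 1/√(LC).
Step 2 — ω₀ = 1/√(0.00149·1e-05) = 8192 rad/s.
Step 3 — f₀ = ω₀/(2π) = 1304 Hz.
Step 4 — Series Q: Q = ω₀L/R = 8192·0.00149/26.2 = 0.4659.
Step 5 — 3dB bandwidth: Δω = ω₀/Q = 1.758e+04 rad/s; BW = Δω/(2π) = 2799 Hz.

(a) f₀ = 1304 Hz  (b) Q = 0.4659  (c) BW = 2799 Hz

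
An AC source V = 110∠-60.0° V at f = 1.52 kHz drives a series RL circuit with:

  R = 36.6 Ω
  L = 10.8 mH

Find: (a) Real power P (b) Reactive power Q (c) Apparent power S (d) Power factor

Step 1 — Angular frequency: ω = 2π·f = 2π·1520 = 9550 rad/s.
Step 2 — Component impedances:
  R: Z = R = 36.6 Ω
  L: Z = jωL = j·9550·0.0108 = 0 + j103.1 Ω
Step 3 — Series combination: Z_total = R + L = 36.6 + j103.1 Ω = 109.4∠70.5° Ω.
Step 4 — Source phasor: V = 110∠-60.0° V = 55 - j95.26 V.
Step 5 — Current: I = V / Z = -0.6522 - j0.7647 A = 1.005∠-130.5° A.
Step 6 — Complex power: S = V·I* = 36.97 + j104.2 VA.
Step 7 — Real power: P = Re(S) = 36.97 W.
Step 8 — Reactive power: Q = Im(S) = 104.2 VAR.
Step 9 — Apparent power: |S| = 110.6 VA.
Step 10 — Power factor: PF = P/|S| = 0.3344 (lagging).

(a) P = 36.97 W  (b) Q = 104.2 VAR  (c) S = 110.6 VA  (d) PF = 0.3344 (lagging)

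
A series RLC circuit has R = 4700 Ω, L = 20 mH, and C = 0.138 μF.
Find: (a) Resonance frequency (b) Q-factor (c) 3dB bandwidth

Step 1 — Resonance: ω₀ = 1/√(LC) = 1/√(0.02·1.38e-07) = 1.903e+04 rad/s.
Step 2 — f₀ = ω₀/(2π) = 3029 Hz.
Step 3 — Series Q: Q = ω₀L/R = 1.903e+04·0.02/4700 = 0.081.
Step 4 — Bandwidth: Δω = ω₀/Q = 2.35e+05 rad/s; BW = Δω/(2π) = 3.74e+04 Hz.

(a) f₀ = 3029 Hz  (b) Q = 0.081  (c) BW = 3.74e+04 Hz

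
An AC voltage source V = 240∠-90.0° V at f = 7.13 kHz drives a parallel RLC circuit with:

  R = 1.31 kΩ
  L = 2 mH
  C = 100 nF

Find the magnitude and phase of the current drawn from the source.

Step 1 — Angular frequency: ω = 2π·f = 2π·7130 = 4.48e+04 rad/s.
Step 2 — Component impedances:
  R: Z = R = 1310 Ω
  L: Z = jωL = j·4.48e+04·0.002 = 0 + j89.6 Ω
  C: Z = 1/(jωC) = -j/(ω·C) = 0 - j223.2 Ω
Step 3 — Parallel combination: 1/Z_total = 1/R + 1/L + 1/C; Z_total = 16.88 + j147.7 Ω = 148.7∠83.5° Ω.
Step 4 — Source phasor: V = 240∠-90.0° V = 0 - j240 V.
Step 5 — Ohm's law: I = V / Z_total = (0 - j240) / (16.88 + j147.7) = -1.603 - j0.1832 A.
Step 6 — Convert to polar: |I| = 1.614 A, ∠I = -173.5°.

I = 1.614∠-173.5° A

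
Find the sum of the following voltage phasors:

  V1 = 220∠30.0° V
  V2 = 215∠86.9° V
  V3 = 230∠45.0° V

Step 1 — Convert each phasor to rectangular form:
  V1 = 220·(cos(30.0°) + j·sin(30.0°)) = 190.5 + j110 V
  V2 = 215·(cos(86.9°) + j·sin(86.9°)) = 11.63 + j214.7 V
  V3 = 230·(cos(45.0°) + j·sin(45.0°)) = 162.6 + j162.6 V
Step 2 — Sum components: V_total = 364.8 + j487.3 V.
Step 3 — Convert to polar: |V_total| = 608.7 V, ∠V_total = 53.2°.

V_total = 608.7∠53.2° V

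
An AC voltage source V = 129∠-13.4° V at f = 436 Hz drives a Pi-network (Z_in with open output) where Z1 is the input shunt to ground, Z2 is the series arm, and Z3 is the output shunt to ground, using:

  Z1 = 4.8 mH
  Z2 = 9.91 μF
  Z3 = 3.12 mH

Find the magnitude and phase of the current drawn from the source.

Step 1 — Angular frequency: ω = 2π·f = 2π·436 = 2739 rad/s.
Step 2 — Component impedances:
  Z1: Z = jωL = j·2739·0.0048 = 0 + j13.15 Ω
  Z2: Z = 1/(jωC) = -j/(ω·C) = 0 - j36.83 Ω
  Z3: Z = jωL = j·2739·0.00312 = 0 + j8.547 Ω
Step 3 — With open output, the series arm Z2 and the output shunt Z3 appear in series to ground: Z2 + Z3 = 0 - j28.29 Ω.
Step 4 — Parallel with input shunt Z1: Z_in = Z1 || (Z2 + Z3) = 0 + j24.57 Ω = 24.57∠90.0° Ω.
Step 5 — Source phasor: V = 129∠-13.4° V = 125.5 - j29.9 V.
Step 6 — Ohm's law: I = V / Z_total = (125.5 - j29.9) / (0 + j24.57) = -1.217 - j5.107 A.
Step 7 — Convert to polar: |I| = 5.25 A, ∠I = -103.4°.

I = 5.25∠-103.4° A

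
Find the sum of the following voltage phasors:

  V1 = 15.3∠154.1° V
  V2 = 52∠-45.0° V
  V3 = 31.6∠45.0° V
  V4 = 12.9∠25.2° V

Step 1 — Convert each phasor to rectangular form:
  V1 = 15.3·(cos(154.1°) + j·sin(154.1°)) = -13.76 + j6.683 V
  V2 = 52·(cos(-45.0°) + j·sin(-45.0°)) = 36.77 - j36.77 V
  V3 = 31.6·(cos(45.0°) + j·sin(45.0°)) = 22.34 + j22.34 V
  V4 = 12.9·(cos(25.2°) + j·sin(25.2°)) = 11.67 + j5.493 V
Step 2 — Sum components: V_total = 57.02 - j2.249 V.
Step 3 — Convert to polar: |V_total| = 57.07 V, ∠V_total = -2.3°.

V_total = 57.07∠-2.3° V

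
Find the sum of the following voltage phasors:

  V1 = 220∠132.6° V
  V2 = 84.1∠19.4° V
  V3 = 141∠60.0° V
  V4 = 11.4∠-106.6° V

Step 1 — Convert each phasor to rectangular form:
  V1 = 220·(cos(132.6°) + j·sin(132.6°)) = -148.9 + j161.9 V
  V2 = 84.1·(cos(19.4°) + j·sin(19.4°)) = 79.33 + j27.93 V
  V3 = 141·(cos(60.0°) + j·sin(60.0°)) = 70.5 + j122.1 V
  V4 = 11.4·(cos(-106.6°) + j·sin(-106.6°)) = -3.257 - j10.92 V
Step 2 — Sum components: V_total = -2.345 + j301.1 V.
Step 3 — Convert to polar: |V_total| = 301.1 V, ∠V_total = 90.4°.

V_total = 301.1∠90.4° V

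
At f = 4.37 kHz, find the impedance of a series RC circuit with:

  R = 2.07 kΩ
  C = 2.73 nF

Step 1 — Angular frequency: ω = 2π·f = 2π·4370 = 2.746e+04 rad/s.
Step 2 — Component impedances:
  R: Z = R = 2070 Ω
  C: Z = 1/(jωC) = -j/(ω·C) = 0 - j1.334e+04 Ω
Step 3 — Series combination: Z_total = R + C = 2070 - j1.334e+04 Ω = 1.35e+04∠-81.2° Ω.

Z = 2070 - j1.334e+04 Ω = 1.35e+04∠-81.2° Ω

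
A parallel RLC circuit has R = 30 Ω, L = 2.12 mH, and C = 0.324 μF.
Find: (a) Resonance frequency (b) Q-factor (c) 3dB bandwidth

Step 1 — Resonance: ω₀ = 1/√(LC) = 1/√(0.00212·3.24e-07) = 3.816e+04 rad/s.
Step 2 — f₀ = ω₀/(2π) = 6073 Hz.
Step 3 — Parallel Q: Q = R/(ω₀L) = 30/(3.816e+04·0.00212) = 0.3709.
Step 4 — Bandwidth: Δω = ω₀/Q = 1.029e+05 rad/s; BW = Δω/(2π) = 1.637e+04 Hz.

(a) f₀ = 6073 Hz  (b) Q = 0.3709  (c) BW = 1.637e+04 Hz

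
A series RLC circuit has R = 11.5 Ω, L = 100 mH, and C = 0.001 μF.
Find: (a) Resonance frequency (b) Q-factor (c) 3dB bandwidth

Step 1 — Resonance condition Im(Z)=0 gives ω₀ = 1/√(LC).
Step 2 — ω₀ = 1/√(0.1·1e-09) = 1e+05 rad/s.
Step 3 — f₀ = ω₀/(2π) = 1.592e+04 Hz.
Step 4 — Series Q: Q = ω₀L/R = 1e+05·0.1/11.5 = 869.6.
Step 5 — 3dB bandwidth: Δω = ω₀/Q = 115 rad/s; BW = Δω/(2π) = 18.3 Hz.

(a) f₀ = 1.592e+04 Hz  (b) Q = 869.6  (c) BW = 18.3 Hz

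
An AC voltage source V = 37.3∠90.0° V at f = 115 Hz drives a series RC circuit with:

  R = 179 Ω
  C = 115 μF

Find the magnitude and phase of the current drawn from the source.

Step 1 — Angular frequency: ω = 2π·f = 2π·115 = 722.6 rad/s.
Step 2 — Component impedances:
  R: Z = R = 179 Ω
  C: Z = 1/(jωC) = -j/(ω·C) = 0 - j12.03 Ω
Step 3 — Series combination: Z_total = R + C = 179 - j12.03 Ω = 179.4∠-3.8° Ω.
Step 4 — Source phasor: V = 37.3∠90.0° V = 0 + j37.3 V.
Step 5 — Ohm's law: I = V / Z_total = (0 + j37.3) / (179 - j12.03) = -0.01395 + j0.2074 A.
Step 6 — Convert to polar: |I| = 0.2079 A, ∠I = 93.8°.

I = 0.2079∠93.8° A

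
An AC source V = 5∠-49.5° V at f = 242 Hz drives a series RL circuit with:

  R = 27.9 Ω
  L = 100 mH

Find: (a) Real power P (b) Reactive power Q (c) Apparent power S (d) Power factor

Step 1 — Angular frequency: ω = 2π·f = 2π·242 = 1521 rad/s.
Step 2 — Component impedances:
  R: Z = R = 27.9 Ω
  L: Z = jωL = j·1521·0.1 = 0 + j152.1 Ω
Step 3 — Series combination: Z_total = R + L = 27.9 + j152.1 Ω = 154.6∠79.6° Ω.
Step 4 — Source phasor: V = 5∠-49.5° V = 3.247 - j3.802 V.
Step 5 — Current: I = V / Z = -0.0204 - j0.0251 A = 0.03234∠-129.1° A.
Step 6 — Complex power: S = V·I* = 0.02919 + j0.1591 VA.
Step 7 — Real power: P = Re(S) = 0.02919 W.
Step 8 — Reactive power: Q = Im(S) = 0.1591 VAR.
Step 9 — Apparent power: |S| = 0.1617 VA.
Step 10 — Power factor: PF = P/|S| = 0.1805 (lagging).

(a) P = 0.02919 W  (b) Q = 0.1591 VAR  (c) S = 0.1617 VA  (d) PF = 0.1805 (lagging)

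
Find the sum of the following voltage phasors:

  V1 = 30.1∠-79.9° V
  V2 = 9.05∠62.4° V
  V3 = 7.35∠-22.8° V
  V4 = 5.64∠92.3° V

Step 1 — Convert each phasor to rectangular form:
  V1 = 30.1·(cos(-79.9°) + j·sin(-79.9°)) = 5.279 - j29.63 V
  V2 = 9.05·(cos(62.4°) + j·sin(62.4°)) = 4.193 + j8.02 V
  V3 = 7.35·(cos(-22.8°) + j·sin(-22.8°)) = 6.776 - j2.848 V
  V4 = 5.64·(cos(92.3°) + j·sin(92.3°)) = -0.2263 + j5.635 V
Step 2 — Sum components: V_total = 16.02 - j18.83 V.
Step 3 — Convert to polar: |V_total| = 24.72 V, ∠V_total = -49.6°.

V_total = 24.72∠-49.6° V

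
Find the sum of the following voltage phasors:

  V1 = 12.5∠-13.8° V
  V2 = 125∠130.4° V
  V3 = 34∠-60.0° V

Step 1 — Convert each phasor to rectangular form:
  V1 = 12.5·(cos(-13.8°) + j·sin(-13.8°)) = 12.14 - j2.982 V
  V2 = 125·(cos(130.4°) + j·sin(130.4°)) = -81.01 + j95.19 V
  V3 = 34·(cos(-60.0°) + j·sin(-60.0°)) = 17 - j29.44 V
Step 2 — Sum components: V_total = -51.88 + j62.77 V.
Step 3 — Convert to polar: |V_total| = 81.43 V, ∠V_total = 129.6°.

V_total = 81.43∠129.6° V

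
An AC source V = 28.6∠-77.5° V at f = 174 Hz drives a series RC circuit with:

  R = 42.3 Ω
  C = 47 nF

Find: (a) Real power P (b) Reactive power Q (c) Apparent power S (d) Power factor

Step 1 — Angular frequency: ω = 2π·f = 2π·174 = 1093 rad/s.
Step 2 — Component impedances:
  R: Z = R = 42.3 Ω
  C: Z = 1/(jωC) = -j/(ω·C) = 0 - j1.946e+04 Ω
Step 3 — Series combination: Z_total = R + C = 42.3 - j1.946e+04 Ω = 1.946e+04∠-89.9° Ω.
Step 4 — Source phasor: V = 28.6∠-77.5° V = 6.19 - j27.92 V.
Step 5 — Current: I = V / Z = 0.001435 + j0.000315 A = 0.00147∠12.4° A.
Step 6 — Complex power: S = V·I* = 9.135e-05 - j0.04203 VA.
Step 7 — Real power: P = Re(S) = 9.135e-05 W.
Step 8 — Reactive power: Q = Im(S) = -0.04203 VAR.
Step 9 — Apparent power: |S| = 0.04203 VA.
Step 10 — Power factor: PF = P/|S| = 0.002174 (leading).

(a) P = 9.135e-05 W  (b) Q = -0.04203 VAR  (c) S = 0.04203 VA  (d) PF = 0.002174 (leading)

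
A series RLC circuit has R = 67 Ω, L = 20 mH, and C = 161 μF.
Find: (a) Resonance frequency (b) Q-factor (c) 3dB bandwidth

Step 1 — Resonance condition Im(Z)=0 gives ω₀ = 1/√(LC).
Step 2 — ω₀ = 1/√(0.02·0.000161) = 557.3 rad/s.
Step 3 — f₀ = ω₀/(2π) = 88.69 Hz.
Step 4 — Series Q: Q = ω₀L/R = 557.3·0.02/67 = 0.1664.
Step 5 — 3dB bandwidth: Δω = ω₀/Q = 3350 rad/s; BW = Δω/(2π) = 533.2 Hz.

(a) f₀ = 88.69 Hz  (b) Q = 0.1664  (c) BW = 533.2 Hz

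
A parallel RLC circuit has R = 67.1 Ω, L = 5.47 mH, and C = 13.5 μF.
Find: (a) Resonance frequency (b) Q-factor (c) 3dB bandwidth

Step 1 — Resonance: ω₀ = 1/√(LC) = 1/√(0.00547·1.35e-05) = 3680 rad/s.
Step 2 — f₀ = ω₀/(2π) = 585.7 Hz.
Step 3 — Parallel Q: Q = R/(ω₀L) = 67.1/(3680·0.00547) = 3.333.
Step 4 — Bandwidth: Δω = ω₀/Q = 1104 rad/s; BW = Δω/(2π) = 175.7 Hz.

(a) f₀ = 585.7 Hz  (b) Q = 3.333  (c) BW = 175.7 Hz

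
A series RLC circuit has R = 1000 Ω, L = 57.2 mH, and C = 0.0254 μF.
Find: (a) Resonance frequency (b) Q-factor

Step 1 — Resonance condition Im(Z)=0 gives ω₀ = 1/√(LC).
Step 2 — ω₀ = 1/√(0.0572·2.54e-08) = 2.624e+04 rad/s.
Step 3 — f₀ = ω₀/(2π) = 4175 Hz.
Step 4 — Series Q: Q = ω₀L/R = 2.624e+04·0.0572/1000 = 1.501.

(a) f₀ = 4175 Hz  (b) Q = 1.501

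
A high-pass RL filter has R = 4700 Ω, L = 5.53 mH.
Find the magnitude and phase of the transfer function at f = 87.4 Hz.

Step 1 — Angular frequency: ω = 2π·87.4 = 549.2 rad/s.
Step 2 — Transfer function: H(jω) = jωL/(R + jωL).
Step 3 — Numerator jωL = j·3.037; denominator R + jωL = 4700 + j3.037.
Step 4 — H = 4.175e-07 + j0.0006461.
Step 5 — Magnitude: |H| = 0.0006461 (-63.8 dB); phase: φ = 90.0°.

|H| = 0.0006461 (-63.8 dB), φ = 90.0°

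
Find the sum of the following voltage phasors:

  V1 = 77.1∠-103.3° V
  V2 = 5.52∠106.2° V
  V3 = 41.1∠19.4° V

Step 1 — Convert each phasor to rectangular form:
  V1 = 77.1·(cos(-103.3°) + j·sin(-103.3°)) = -17.74 - j75.03 V
  V2 = 5.52·(cos(106.2°) + j·sin(106.2°)) = -1.54 + j5.301 V
  V3 = 41.1·(cos(19.4°) + j·sin(19.4°)) = 38.77 + j13.65 V
Step 2 — Sum components: V_total = 19.49 - j56.08 V.
Step 3 — Convert to polar: |V_total| = 59.37 V, ∠V_total = -70.8°.

V_total = 59.37∠-70.8° V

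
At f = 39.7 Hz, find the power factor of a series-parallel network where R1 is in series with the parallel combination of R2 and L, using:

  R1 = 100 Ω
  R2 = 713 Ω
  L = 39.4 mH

Step 1 — Angular frequency: ω = 2π·f = 2π·39.7 = 249.4 rad/s.
Step 2 — Component impedances:
  R1: Z = R = 100 Ω
  R2: Z = R = 713 Ω
  L: Z = jωL = j·249.4·0.0394 = 0 + j9.828 Ω
Step 3 — Parallel branch: R2 || L = 1/(1/R2 + 1/L) = 0.1354 + j9.826 Ω.
Step 4 — Series with R1: Z_total = R1 + (R2 || L) = 100.1 + j9.826 Ω = 100.6∠5.6° Ω.
Step 5 — Power factor: PF = cos(φ) = Re(Z)/|Z| = 100.14/100.62 = 0.9952.
Step 6 — Type: Im(Z) = 9.826 ⇒ lagging (phase φ = 5.6°).

PF = 0.9952 (lagging, φ = 5.6°)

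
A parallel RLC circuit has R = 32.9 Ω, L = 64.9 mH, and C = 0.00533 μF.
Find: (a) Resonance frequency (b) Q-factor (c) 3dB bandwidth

Step 1 — Resonance: ω₀ = 1/√(LC) = 1/√(0.0649·5.33e-09) = 5.377e+04 rad/s.
Step 2 — f₀ = ω₀/(2π) = 8557 Hz.
Step 3 — Parallel Q: Q = R/(ω₀L) = 32.9/(5.377e+04·0.0649) = 0.009428.
Step 4 — Bandwidth: Δω = ω₀/Q = 5.703e+06 rad/s; BW = Δω/(2π) = 9.076e+05 Hz.

(a) f₀ = 8557 Hz  (b) Q = 0.009428  (c) BW = 9.076e+05 Hz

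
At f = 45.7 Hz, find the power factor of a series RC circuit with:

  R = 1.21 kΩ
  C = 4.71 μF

Step 1 — Angular frequency: ω = 2π·f = 2π·45.7 = 287.1 rad/s.
Step 2 — Component impedances:
  R: Z = R = 1210 Ω
  C: Z = 1/(jωC) = -j/(ω·C) = 0 - j739.4 Ω
Step 3 — Series combination: Z_total = R + C = 1210 - j739.4 Ω = 1418∠-31.4° Ω.
Step 4 — Power factor: PF = cos(φ) = Re(Z)/|Z| = 1210/1418 = 0.8533.
Step 5 — Type: Im(Z) = -739.4 ⇒ leading (phase φ = -31.4°).

PF = 0.8533 (leading, φ = -31.4°)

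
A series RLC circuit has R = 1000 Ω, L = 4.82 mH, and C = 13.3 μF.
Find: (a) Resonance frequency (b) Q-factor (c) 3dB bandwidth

Step 1 — Resonance condition Im(Z)=0 gives ω₀ = 1/√(LC).
Step 2 — ω₀ = 1/√(0.00482·1.33e-05) = 3950 rad/s.
Step 3 — f₀ = ω₀/(2π) = 628.6 Hz.
Step 4 — Series Q: Q = ω₀L/R = 3950·0.00482/1000 = 0.01904.
Step 5 — 3dB bandwidth: Δω = ω₀/Q = 2.075e+05 rad/s; BW = Δω/(2π) = 3.302e+04 Hz.

(a) f₀ = 628.6 Hz  (b) Q = 0.01904  (c) BW = 3.302e+04 Hz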